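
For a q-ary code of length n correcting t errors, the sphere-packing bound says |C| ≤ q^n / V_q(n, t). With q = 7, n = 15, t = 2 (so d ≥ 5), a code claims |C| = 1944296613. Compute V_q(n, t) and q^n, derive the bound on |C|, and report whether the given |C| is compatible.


V_q(n, t) = 3871, q^n = 4747561509943, Hamming bound = 1226443169, |C| = 1944296613 > bound (violated).

Step 1: Compute V_q(n, t) = Σ_{j=0}^2 C(n, j) (q−1)^j.
  j = 0: C(15,0)·(6)^0 = 1·1 = 1.
  j = 1: C(15,1)·(6)^1 = 15·6 = 90.
  j = 2: C(15,2)·(6)^2 = 105·36 = 3780.
  V_q(n, t) = 1 + 90 + 3780 = 3871.
Step 2: q^n = 7^15 = 4747561509943.
Step 3: Hamming bound ⌊q^n / V_q(n,t)⌋ = ⌊4747561509943/3871⌋ = 1226443169.
Step 4: Compare |C| = 1944296613 to 1226443169: violated.
The claimed |C| lies above the Hamming bound, so no 7-ary code of length 15 with d ≥ 5 can have 1944296613 codewords.


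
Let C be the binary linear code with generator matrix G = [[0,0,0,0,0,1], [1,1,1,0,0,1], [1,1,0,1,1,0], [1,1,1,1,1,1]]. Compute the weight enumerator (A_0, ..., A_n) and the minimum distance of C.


Weight distribution: A_0 = 1, A_1 = 2, A_2 = 3, A_3 = 4, A_4 = 3, A_5 = 2, A_6 = 1. Minimum distance d = 1.

Enumerate all 2^4 = 16 messages m ∈ F_2^4.
For each, compute codeword c = mG in F_2^6, then tally its weight.
  m = 0000 → c = 000000, weight = 0.
  m = 1000 → c = 000001, weight = 1.
  m = 0100 → c = 111001, weight = 4.
  m = 1100 → c = 111000, weight = 3.
  m = 0010 → c = 110110, weight = 4.
  m = 1010 → c = 110111, weight = 5.
  m = 0110 → c = 001111, weight = 4.
  m = 1110 → c = 001110, weight = 3.
  m = 0001 → c = 111111, weight = 6.
  m = 1001 → c = 111110, weight = 5.
  m = 0101 → c = 000110, weight = 2.
  m = 1101 → c = 000111, weight = 3.
  m = 0011 → c = 001001, weight = 2.
  m = 1011 → c = 001000, weight = 1.
  m = 0111 → c = 110000, weight = 2.
  m = 1111 → c = 110001, weight = 3.
Tally weights:
  weight 0: 1 codewords.
  weight 1: 2 codewords.
  weight 2: 3 codewords.
  weight 3: 4 codewords.
  weight 4: 3 codewords.
  weight 5: 2 codewords.
  weight 6: 1 codewords.
Minimum distance d = smallest w > 0 with A_w > 0 = 1.
Sanity: Σ A_w = 16 = 2^4 = 16 ✓.


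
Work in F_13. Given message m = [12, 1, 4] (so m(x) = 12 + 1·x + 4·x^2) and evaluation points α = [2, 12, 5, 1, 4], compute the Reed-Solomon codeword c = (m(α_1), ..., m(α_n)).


c = [4, 2, 0, 4, 2]

Message polynomial: m(x) = 12 + 1·x + 4·x^2 (mod 13).
For each evaluation point α_i, compute m(α_i) mod 13:
  α_1 = 2: Horner steps 4 → 9 → 4, so m(2) = 4.
  α_2 = 12: Horner steps 4 → 10 → 2, so m(12) = 2.
  α_3 = 5: Horner steps 4 → 8 → 0, so m(5) = 0.
  α_4 = 1: Horner steps 4 → 5 → 4, so m(1) = 4.
  α_5 = 4: Horner steps 4 → 4 → 2, so m(4) = 2.
Codeword c = [4, 2, 0, 4, 2] ∈ F_13^5.


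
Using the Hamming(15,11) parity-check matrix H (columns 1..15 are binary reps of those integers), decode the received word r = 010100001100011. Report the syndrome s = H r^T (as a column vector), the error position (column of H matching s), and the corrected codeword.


s = (0, 1, 0, 0)^T, error position = 4, corrected codeword c = 010000001100011

Compute s = H r^T mod 2 one row at a time:
  s_1 = 0 + 1 + 1 + 0 + 0 + 0 + 1 + 1 = 4 ≡ 0 (mod 2).
  s_2 = 1 + 0 + 0 + 0 + 0 + 0 + 1 + 1 = 3 ≡ 1 (mod 2).
  s_3 = 1 + 0 + 0 + 0 + 1 + 0 + 1 + 1 = 4 ≡ 0 (mod 2).
  s_4 = 0 + 0 + 0 + 0 + 1 + 0 + 0 + 1 = 2 ≡ 0 (mod 2).
s = (0, 1, 0, 0)^T — this equals column 4 of H (binary 0100), so error is at position 4.
Correct: flip bit 4 of r = 010100001100011 to get c = 010000001100011.


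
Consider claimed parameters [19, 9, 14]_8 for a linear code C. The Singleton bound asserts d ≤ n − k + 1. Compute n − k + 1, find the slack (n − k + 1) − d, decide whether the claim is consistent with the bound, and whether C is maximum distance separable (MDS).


Singleton RHS = n − k + 1 = 11, slack = -3, bound violated (no such code; not MDS).

Singleton bound: d ≤ n − k + 1.
Here n = 19, k = 9, so n − k + 1 = 11.
Given d = 14, check d ≤ 11: NO.
Slack = (n − k + 1) − d = -3.
The slack is negative: d = 14 exceeds n − k + 1 = 11 by 3, so the Singleton bound is violated and no linear [19, 9, 14]_8 code can exist. In particular it is not MDS (MDS requires d = n − k + 1 exactly).
Description: the claimed parameters are [19, 9, 14]_8; such a code would be impossible (violates the Singleton bound).


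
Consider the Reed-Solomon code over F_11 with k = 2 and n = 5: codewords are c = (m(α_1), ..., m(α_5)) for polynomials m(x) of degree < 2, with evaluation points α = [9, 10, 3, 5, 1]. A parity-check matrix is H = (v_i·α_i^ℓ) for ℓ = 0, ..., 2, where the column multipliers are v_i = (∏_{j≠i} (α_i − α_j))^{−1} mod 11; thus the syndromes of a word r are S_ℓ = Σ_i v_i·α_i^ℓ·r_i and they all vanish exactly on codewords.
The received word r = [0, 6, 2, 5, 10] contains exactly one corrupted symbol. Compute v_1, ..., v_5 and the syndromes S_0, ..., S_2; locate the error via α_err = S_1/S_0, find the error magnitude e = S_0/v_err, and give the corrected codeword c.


S = (3, 8, 3), error at position 2, error magnitude e = 10, c = [0, 7, 2, 5, 10].

Step 1: column multipliers v_i = (∏_{j≠i}(α_i − α_j))^{−1} mod 11.
  i = 1 (α = 9): (9−10)(9−3)(9−5)(9−1) = (−1)·6·4·8 = −192 ≡ 6, so v_1 = 6^{−1} = 2 (mod 11).
  i = 2 (α = 10): (10−9)(10−3)(10−5)(10−1) = 1·7·5·9 = 315 ≡ 7, so v_2 = 7^{−1} = 8 (mod 11).
  i = 3 (α = 3): (3−9)(3−10)(3−5)(3−1) = (−6)·(−7)·(−2)·2 = −168 ≡ 8, so v_3 = 8^{−1} = 7 (mod 11).
  i = 4 (α = 5): (5−9)(5−10)(5−3)(5−1) = (−4)·(−5)·2·4 = 160 ≡ 6, so v_4 = 6^{−1} = 2 (mod 11).
  i = 5 (α = 1): (1−9)(1−10)(1−3)(1−5) = (−8)·(−9)·(−2)·(−4) = 576 ≡ 4, so v_5 = 4^{−1} = 3 (mod 11).
  v = [2, 8, 7, 2, 3].
Step 2: syndromes of r = [0, 6, 2, 5, 10] (all sums mod 11).
  S_0 = Σ v_i r_i = 2·0 + 8·6 + 7·2 + 2·5 + 3·10 = 102 ≡ 3.
  S_1 = Σ v_i α_i r_i = 2·9·0 + 8·10·6 + 7·3·2 + 2·5·5 + 3·1·10 = 602 ≡ 8.
  α_i^2 mod 11 = [4, 1, 9, 3, 1].
  S_2 = Σ v_i α_i^2 r_i = 2·4·0 + 8·1·6 + 7·9·2 + 2·3·5 + 3·1·10 = 234 ≡ 3.
  S = (3, 8, 3) ≠ 0, so r is not a codeword (an error is present).
Step 3: locate the error. For a single error e at position i, S_ℓ = v_i·e·α_i^ℓ, so α_err = S_1/S_0.
  S_0^{−1} = 3^{−1} = 4 (mod 11), so α_err = 8·4 = 32 ≡ 10 = α_2. Error position i = 2.
  Consistency check: S_2/S_1 = 3·7 = 21 ≡ 10 = α_err ✓ (single-error assumption holds).
Step 4: error magnitude e = S_0/v_2 = S_0·∏_{j≠2}(α_2 − α_j) = 3·7 = 21 ≡ 10 (mod 11).
Step 5: correct position 2: c_2 = r_2 − e = 6 − 10 ≡ 7 (mod 11). Hence c = [0, 7, 2, 5, 10].
  Check: interpolating c through the α_i gives m(x) = 3 + 7·x (degree < 2) with m(α_i) = c_i for every i, so c is indeed a codeword.


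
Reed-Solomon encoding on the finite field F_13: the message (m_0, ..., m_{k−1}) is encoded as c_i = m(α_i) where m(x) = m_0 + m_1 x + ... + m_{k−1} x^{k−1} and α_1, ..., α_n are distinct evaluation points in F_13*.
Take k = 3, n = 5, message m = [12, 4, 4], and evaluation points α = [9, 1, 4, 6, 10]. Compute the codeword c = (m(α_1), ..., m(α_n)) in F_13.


c = [8, 7, 1, 11, 10]

Message polynomial: m(x) = 12 + 4·x + 4·x^2 (mod 13).
For each evaluation point α_i, compute m(α_i) mod 13:
  α_1 = 9: Horner steps 4 → 1 → 8, so m(9) = 8.
  α_2 = 1: Horner steps 4 → 8 → 7, so m(1) = 7.
  α_3 = 4: Horner steps 4 → 7 → 1, so m(4) = 1.
  α_4 = 6: Horner steps 4 → 2 → 11, so m(6) = 11.
  α_5 = 10: Horner steps 4 → 5 → 10, so m(10) = 10.
Codeword c = [8, 7, 1, 11, 10] ∈ F_13^5.


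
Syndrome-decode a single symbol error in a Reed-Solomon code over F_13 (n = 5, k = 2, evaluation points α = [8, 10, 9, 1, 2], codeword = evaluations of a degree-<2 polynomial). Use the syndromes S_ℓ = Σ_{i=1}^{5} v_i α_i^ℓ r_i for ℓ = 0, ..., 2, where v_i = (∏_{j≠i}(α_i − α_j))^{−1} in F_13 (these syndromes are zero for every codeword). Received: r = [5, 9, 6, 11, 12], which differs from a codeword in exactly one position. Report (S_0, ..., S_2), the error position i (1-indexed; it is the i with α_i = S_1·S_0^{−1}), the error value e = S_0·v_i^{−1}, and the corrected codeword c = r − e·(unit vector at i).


S = (2, 7, 5), error at position 2, error magnitude e = 2, c = [5, 7, 6, 11, 12].

Step 1: column multipliers v_i = (∏_{j≠i}(α_i − α_j))^{−1} mod 13.
  i = 1 (α = 8): (8−10)(8−9)(8−1)(8−2) = (−2)·(−1)·7·6 = 84 ≡ 6, so v_1 = 6^{−1} = 11 (mod 13).
  i = 2 (α = 10): (10−8)(10−9)(10−1)(10−2) = 2·1·9·8 = 144 ≡ 1, so v_2 = 1^{−1} = 1 (mod 13).
  i = 3 (α = 9): (9−8)(9−10)(9−1)(9−2) = 1·(−1)·8·7 = −56 ≡ 9, so v_3 = 9^{−1} = 3 (mod 13).
  i = 4 (α = 1): (1−8)(1−10)(1−9)(1−2) = (−7)·(−9)·(−8)·(−1) = 504 ≡ 10, so v_4 = 10^{−1} = 4 (mod 13).
  i = 5 (α = 2): (2−8)(2−10)(2−9)(2−1) = (−6)·(−8)·(−7)·1 = −336 ≡ 2, so v_5 = 2^{−1} = 7 (mod 13).
  v = [11, 1, 3, 4, 7].
Step 2: syndromes of r = [5, 9, 6, 11, 12] (all sums mod 13).
  S_0 = Σ v_i r_i = 11·5 + 1·9 + 3·6 + 4·11 + 7·12 = 210 ≡ 2.
  S_1 = Σ v_i α_i r_i = 11·8·5 + 1·10·9 + 3·9·6 + 4·1·11 + 7·2·12 = 904 ≡ 7.
  α_i^2 mod 13 = [12, 9, 3, 1, 4].
  S_2 = Σ v_i α_i^2 r_i = 11·12·5 + 1·9·9 + 3·3·6 + 4·1·11 + 7·4·12 = 1175 ≡ 5.
  S = (2, 7, 5) ≠ 0, so r is not a codeword (an error is present).
Step 3: locate the error. For a single error e at position i, S_ℓ = v_i·e·α_i^ℓ, so α_err = S_1/S_0.
  S_0^{−1} = 2^{−1} = 7 (mod 13), so α_err = 7·7 = 49 ≡ 10 = α_2. Error position i = 2.
  Consistency check: S_2/S_1 = 5·2 = 10 ≡ 10 = α_err ✓ (single-error assumption holds).
Step 4: error magnitude e = S_0/v_2 = S_0·∏_{j≠2}(α_2 − α_j) = 2·1 = 2 ≡ 2 (mod 13).
Step 5: correct position 2: c_2 = r_2 − e = 9 − 2 ≡ 7 (mod 13). Hence c = [5, 7, 6, 11, 12].
  Check: interpolating c through the α_i gives m(x) = 10 + 1·x (degree < 2) with m(α_i) = c_i for every i, so c is indeed a codeword.


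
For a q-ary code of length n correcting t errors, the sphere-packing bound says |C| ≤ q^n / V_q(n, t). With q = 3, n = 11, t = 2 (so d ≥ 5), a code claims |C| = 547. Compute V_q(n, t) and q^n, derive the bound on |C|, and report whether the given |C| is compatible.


V_q(n, t) = 243, q^n = 177147, Hamming bound = 729, |C| = 547 ≤ bound (satisfied).

Step 1: Compute V_q(n, t) = Σ_{j=0}^2 C(n, j) (q−1)^j.
  j = 0: C(11,0)·(2)^0 = 1·1 = 1.
  j = 1: C(11,1)·(2)^1 = 11·2 = 22.
  j = 2: C(11,2)·(2)^2 = 55·4 = 220.
  V_q(n, t) = 1 + 22 + 220 = 243.
Step 2: q^n = 3^11 = 177147.
Step 3: Hamming bound ⌊q^n / V_q(n,t)⌋ = ⌊177147/243⌋ = 729.
Step 4: Compare |C| = 547 to 729: satisfied.
The claimed |C| lies below the Hamming bound.


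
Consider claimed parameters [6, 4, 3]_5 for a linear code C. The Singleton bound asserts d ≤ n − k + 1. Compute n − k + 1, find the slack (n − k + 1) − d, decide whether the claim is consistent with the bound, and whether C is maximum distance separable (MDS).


Singleton RHS = n − k + 1 = 3, slack = 0, bound satisfied, MDS.

Singleton bound: d ≤ n − k + 1.
Here n = 6, k = 4, so n − k + 1 = 3.
Given d = 3, check d ≤ 3: YES.
Slack = (n − k + 1) − d = 0.
The code is MDS (slack = 0).
Description: the claimed parameters are [6, 4, 3]_5; such a code would be MDS (meets Singleton bound).


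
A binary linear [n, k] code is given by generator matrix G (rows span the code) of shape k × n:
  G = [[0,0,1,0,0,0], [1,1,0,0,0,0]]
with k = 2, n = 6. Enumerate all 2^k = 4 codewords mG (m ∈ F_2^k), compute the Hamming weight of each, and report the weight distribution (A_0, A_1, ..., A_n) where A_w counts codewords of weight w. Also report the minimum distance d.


Weight distribution: A_0 = 1, A_1 = 1, A_2 = 1, A_3 = 1. Minimum distance d = 1.

Enumerate all 2^2 = 4 messages m ∈ F_2^2.
For each, compute codeword c = mG in F_2^6, then tally its weight.
  m = 00 → c = 000000, weight = 0.
  m = 10 → c = 001000, weight = 1.
  m = 01 → c = 110000, weight = 2.
  m = 11 → c = 111000, weight = 3.
Tally weights:
  weight 0: 1 codewords.
  weight 1: 1 codewords.
  weight 2: 1 codewords.
  weight 3: 1 codewords.
Minimum distance d = smallest w > 0 with A_w > 0 = 1.
Sanity: Σ A_w = 4 = 2^2 = 4 ✓.


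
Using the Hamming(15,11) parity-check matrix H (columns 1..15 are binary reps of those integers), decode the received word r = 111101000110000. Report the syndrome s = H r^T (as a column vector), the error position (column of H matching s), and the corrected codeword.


s = (0, 0, 1, 1)^T, error position = 3, corrected codeword c = 110101000110000

Compute s = H r^T mod 2 one row at a time:
  s_1 = 0 + 0 + 1 + 1 + 0 + 0 + 0 + 0 = 2 ≡ 0 (mod 2).
  s_2 = 1 + 0 + 1 + 0 + 0 + 0 + 0 + 0 = 2 ≡ 0 (mod 2).
  s_3 = 1 + 1 + 1 + 0 + 1 + 1 + 0 + 0 = 5 ≡ 1 (mod 2).
  s_4 = 1 + 1 + 0 + 0 + 0 + 1 + 0 + 0 = 3 ≡ 1 (mod 2).
s = (0, 0, 1, 1)^T — this equals column 3 of H (binary 0011), so error is at position 3.
Correct: flip bit 3 of r = 111101000110000 to get c = 110101000110000.


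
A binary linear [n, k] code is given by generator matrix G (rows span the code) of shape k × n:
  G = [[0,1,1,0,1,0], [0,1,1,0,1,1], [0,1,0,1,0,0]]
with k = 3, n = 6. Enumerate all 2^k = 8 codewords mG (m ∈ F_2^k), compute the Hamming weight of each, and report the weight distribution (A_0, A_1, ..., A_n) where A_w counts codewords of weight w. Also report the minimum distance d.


Weight distribution: A_0 = 1, A_1 = 1, A_2 = 1, A_3 = 3, A_4 = 2. Minimum distance d = 1.

Enumerate all 2^3 = 8 messages m ∈ F_2^3.
For each, compute codeword c = mG in F_2^6, then tally its weight.
  m = 000 → c = 000000, weight = 0.
  m = 100 → c = 011010, weight = 3.
  m = 010 → c = 011011, weight = 4.
  m = 110 → c = 000001, weight = 1.
  m = 001 → c = 010100, weight = 2.
  m = 101 → c = 001110, weight = 3.
  m = 011 → c = 001111, weight = 4.
  m = 111 → c = 010101, weight = 3.
Tally weights:
  weight 0: 1 codewords.
  weight 1: 1 codewords.
  weight 2: 1 codewords.
  weight 3: 3 codewords.
  weight 4: 2 codewords.
Minimum distance d = smallest w > 0 with A_w > 0 = 1.
Sanity: Σ A_w = 8 = 2^3 = 8 ✓.


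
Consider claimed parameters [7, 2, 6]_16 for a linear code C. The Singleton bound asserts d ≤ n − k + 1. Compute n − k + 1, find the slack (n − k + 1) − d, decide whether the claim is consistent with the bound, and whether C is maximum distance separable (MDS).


Singleton RHS = n − k + 1 = 6, slack = 0, bound satisfied, MDS.

Singleton bound: d ≤ n − k + 1.
Here n = 7, k = 2, so n − k + 1 = 6.
Given d = 6, check d ≤ 6: YES.
Slack = (n − k + 1) − d = 0.
The code is MDS (slack = 0).
Description: the claimed parameters are [7, 2, 6]_16; such a code would be MDS (meets Singleton bound).


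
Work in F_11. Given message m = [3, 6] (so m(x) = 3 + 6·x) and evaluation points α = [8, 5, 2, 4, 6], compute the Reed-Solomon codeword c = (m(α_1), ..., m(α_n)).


c = [7, 0, 4, 5, 6]

Message polynomial: m(x) = 3 + 6·x (mod 11).
For each evaluation point α_i, compute m(α_i) mod 11:
  α_1 = 8: Horner steps 6 → 7, so m(8) = 7.
  α_2 = 5: Horner steps 6 → 0, so m(5) = 0.
  α_3 = 2: Horner steps 6 → 4, so m(2) = 4.
  α_4 = 4: Horner steps 6 → 5, so m(4) = 5.
  α_5 = 6: Horner steps 6 → 6, so m(6) = 6.
Codeword c = [7, 0, 4, 5, 6] ∈ F_11^5.


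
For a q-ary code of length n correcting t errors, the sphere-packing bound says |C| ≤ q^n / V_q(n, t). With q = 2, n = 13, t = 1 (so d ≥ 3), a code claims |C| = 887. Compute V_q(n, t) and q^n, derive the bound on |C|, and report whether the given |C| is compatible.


V_q(n, t) = 14, q^n = 8192, Hamming bound = 585, |C| = 887 > bound (violated).

Step 1: Compute V_q(n, t) = Σ_{j=0}^1 C(n, j) (q−1)^j.
  j = 0: C(13,0)·(1)^0 = 1·1 = 1.
  j = 1: C(13,1)·(1)^1 = 13·1 = 13.
  V_q(n, t) = 1 + 13 = 14.
Step 2: q^n = 2^13 = 8192.
Step 3: Hamming bound ⌊q^n / V_q(n,t)⌋ = ⌊8192/14⌋ = 585.
Step 4: Compare |C| = 887 to 585: violated.
The claimed |C| lies above the Hamming bound, so no 2-ary code of length 13 with d ≥ 3 can have 887 codewords.


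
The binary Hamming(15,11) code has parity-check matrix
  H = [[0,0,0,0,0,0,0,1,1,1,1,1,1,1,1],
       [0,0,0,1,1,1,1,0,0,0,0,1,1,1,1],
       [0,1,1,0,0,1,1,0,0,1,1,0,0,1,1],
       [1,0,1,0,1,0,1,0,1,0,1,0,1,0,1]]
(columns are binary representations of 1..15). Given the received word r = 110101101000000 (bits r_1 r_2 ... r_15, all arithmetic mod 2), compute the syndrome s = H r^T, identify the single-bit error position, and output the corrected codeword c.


s = (1, 1, 1, 1)^T, error position = 15, corrected codeword c = 110101101000001

Compute s = H r^T mod 2 one row at a time:
  s_1 = 0 + 1 + 0 + 0 + 0 + 0 + 0 + 0 = 1 ≡ 1 (mod 2).
  s_2 = 1 + 0 + 1 + 1 + 0 + 0 + 0 + 0 = 3 ≡ 1 (mod 2).
  s_3 = 1 + 0 + 1 + 1 + 0 + 0 + 0 + 0 = 3 ≡ 1 (mod 2).
  s_4 = 1 + 0 + 0 + 1 + 1 + 0 + 0 + 0 = 3 ≡ 1 (mod 2).
s = (1, 1, 1, 1)^T — this equals column 15 of H (binary 1111), so error is at position 15.
Correct: flip bit 15 of r = 110101101000000 to get c = 110101101000001.


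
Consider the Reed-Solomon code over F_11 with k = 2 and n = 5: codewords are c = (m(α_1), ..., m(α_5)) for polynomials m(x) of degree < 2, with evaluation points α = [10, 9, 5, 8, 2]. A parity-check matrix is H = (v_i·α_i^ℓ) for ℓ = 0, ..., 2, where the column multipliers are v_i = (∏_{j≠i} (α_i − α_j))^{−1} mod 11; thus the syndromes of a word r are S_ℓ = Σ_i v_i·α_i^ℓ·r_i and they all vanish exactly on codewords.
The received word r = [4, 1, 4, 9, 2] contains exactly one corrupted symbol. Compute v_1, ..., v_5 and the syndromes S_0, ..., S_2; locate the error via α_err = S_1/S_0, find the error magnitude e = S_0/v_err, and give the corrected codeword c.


S = (10, 6, 8), error at position 3, error magnitude e = 4, c = [4, 1, 0, 9, 2].

Step 1: column multipliers v_i = (∏_{j≠i}(α_i − α_j))^{−1} mod 11.
  i = 1 (α = 10): (10−9)(10−5)(10−8)(10−2) = 1·5·2·8 = 80 ≡ 3, so v_1 = 3^{−1} = 4 (mod 11).
  i = 2 (α = 9): (9−10)(9−5)(9−8)(9−2) = (−1)·4·1·7 = −28 ≡ 5, so v_2 = 5^{−1} = 9 (mod 11).
  i = 3 (α = 5): (5−10)(5−9)(5−8)(5−2) = (−5)·(−4)·(−3)·3 = −180 ≡ 7, so v_3 = 7^{−1} = 8 (mod 11).
  i = 4 (α = 8): (8−10)(8−9)(8−5)(8−2) = (−2)·(−1)·3·6 = 36 ≡ 3, so v_4 = 3^{−1} = 4 (mod 11).
  i = 5 (α = 2): (2−10)(2−9)(2−5)(2−8) = (−8)·(−7)·(−3)·(−6) = 1008 ≡ 7, so v_5 = 7^{−1} = 8 (mod 11).
  v = [4, 9, 8, 4, 8].
Step 2: syndromes of r = [4, 1, 4, 9, 2] (all sums mod 11).
  S_0 = Σ v_i r_i = 4·4 + 9·1 + 8·4 + 4·9 + 8·2 = 109 ≡ 10.
  S_1 = Σ v_i α_i r_i = 4·10·4 + 9·9·1 + 8·5·4 + 4·8·9 + 8·2·2 = 721 ≡ 6.
  α_i^2 mod 11 = [1, 4, 3, 9, 4].
  S_2 = Σ v_i α_i^2 r_i = 4·1·4 + 9·4·1 + 8·3·4 + 4·9·9 + 8·4·2 = 536 ≡ 8.
  S = (10, 6, 8) ≠ 0, so r is not a codeword (an error is present).
Step 3: locate the error. For a single error e at position i, S_ℓ = v_i·e·α_i^ℓ, so α_err = S_1/S_0.
  S_0^{−1} = 10^{−1} = 10 (mod 11), so α_err = 6·10 = 60 ≡ 5 = α_3. Error position i = 3.
  Consistency check: S_2/S_1 = 8·2 = 16 ≡ 5 = α_err ✓ (single-error assumption holds).
Step 4: error magnitude e = S_0/v_3 = S_0·∏_{j≠3}(α_3 − α_j) = 10·7 = 70 ≡ 4 (mod 11).
Step 5: correct position 3: c_3 = r_3 − e = 4 − 4 ≡ 0 (mod 11). Hence c = [4, 1, 0, 9, 2].
  Check: interpolating c through the α_i gives m(x) = 7 + 3·x (degree < 2) with m(α_i) = c_i for every i, so c is indeed a codeword.


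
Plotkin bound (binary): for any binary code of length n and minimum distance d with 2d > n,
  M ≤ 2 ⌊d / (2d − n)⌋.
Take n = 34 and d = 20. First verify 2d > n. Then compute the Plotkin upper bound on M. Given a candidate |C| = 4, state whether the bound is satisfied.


Plotkin bound M ≤ 6; given |C| = 4 ≤ bound (satisfied).

Check applicability: 2d = 40, n = 34.
2d − n = 6 > 0, so Plotkin applies.
Compute d/(2d−n) = 20/6 ≈ 3.3333.
⌊d/(2d−n)⌋ = 3.
Plotkin bound: M ≤ 2·3 = 6.
Given |C| = 4, check: satisfied.
This |C| is below the Plotkin bound.


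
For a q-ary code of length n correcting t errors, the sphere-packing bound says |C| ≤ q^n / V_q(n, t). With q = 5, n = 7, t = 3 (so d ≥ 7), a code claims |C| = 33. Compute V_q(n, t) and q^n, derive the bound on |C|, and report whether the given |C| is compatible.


V_q(n, t) = 2605, q^n = 78125, Hamming bound = 29, |C| = 33 > bound (violated).

Step 1: Compute V_q(n, t) = Σ_{j=0}^3 C(n, j) (q−1)^j.
  j = 0: C(7,0)·(4)^0 = 1·1 = 1.
  j = 1: C(7,1)·(4)^1 = 7·4 = 28.
  j = 2: C(7,2)·(4)^2 = 21·16 = 336.
  j = 3: C(7,3)·(4)^3 = 35·64 = 2240.
  V_q(n, t) = 1 + 28 + 336 + 2240 = 2605.
Step 2: q^n = 5^7 = 78125.
Step 3: Hamming bound ⌊q^n / V_q(n,t)⌋ = ⌊78125/2605⌋ = 29.
Step 4: Compare |C| = 33 to 29: violated.
The claimed |C| lies above the Hamming bound, so no 5-ary code of length 7 with d ≥ 7 can have 33 codewords.


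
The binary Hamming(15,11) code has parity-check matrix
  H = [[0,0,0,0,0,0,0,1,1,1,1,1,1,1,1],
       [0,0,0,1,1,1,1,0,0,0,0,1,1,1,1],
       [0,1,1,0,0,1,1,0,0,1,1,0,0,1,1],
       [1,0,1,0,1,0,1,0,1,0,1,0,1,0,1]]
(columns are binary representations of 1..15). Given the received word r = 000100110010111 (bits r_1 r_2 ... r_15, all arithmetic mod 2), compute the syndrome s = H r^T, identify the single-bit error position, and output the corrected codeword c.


s = (1, 1, 0, 0)^T, error position = 12, corrected codeword c = 000100110011111

Compute s = H r^T mod 2 one row at a time:
  s_1 = 1 + 0 + 0 + 1 + 0 + 1 + 1 + 1 = 5 ≡ 1 (mod 2).
  s_2 = 1 + 0 + 0 + 1 + 0 + 1 + 1 + 1 = 5 ≡ 1 (mod 2).
  s_3 = 0 + 0 + 0 + 1 + 0 + 1 + 1 + 1 = 4 ≡ 0 (mod 2).
  s_4 = 0 + 0 + 0 + 1 + 0 + 1 + 1 + 1 = 4 ≡ 0 (mod 2).
s = (1, 1, 0, 0)^T — this equals column 12 of H (binary 1100), so error is at position 12.
Correct: flip bit 12 of r = 000100110010111 to get c = 000100110011111.


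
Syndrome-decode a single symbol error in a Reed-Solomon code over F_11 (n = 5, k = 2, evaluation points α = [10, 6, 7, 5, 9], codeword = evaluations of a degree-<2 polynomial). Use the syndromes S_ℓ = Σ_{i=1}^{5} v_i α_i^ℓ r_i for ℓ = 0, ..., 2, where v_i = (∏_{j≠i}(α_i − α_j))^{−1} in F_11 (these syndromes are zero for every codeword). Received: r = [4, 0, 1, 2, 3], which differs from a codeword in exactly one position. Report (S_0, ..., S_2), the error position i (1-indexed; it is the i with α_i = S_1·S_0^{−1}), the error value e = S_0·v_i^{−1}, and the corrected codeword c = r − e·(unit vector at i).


S = (2, 10, 6), error at position 4, error magnitude e = 3, c = [4, 0, 1, 10, 3].

Step 1: column multipliers v_i = (∏_{j≠i}(α_i − α_j))^{−1} mod 11.
  i = 1 (α = 10): (10−6)(10−7)(10−5)(10−9) = 4·3·5·1 = 60 ≡ 5, so v_1 = 5^{−1} = 9 (mod 11).
  i = 2 (α = 6): (6−10)(6−7)(6−5)(6−9) = (−4)·(−1)·1·(−3) = −12 ≡ 10, so v_2 = 10^{−1} = 10 (mod 11).
  i = 3 (α = 7): (7−10)(7−6)(7−5)(7−9) = (−3)·1·2·(−2) = 12 ≡ 1, so v_3 = 1^{−1} = 1 (mod 11).
  i = 4 (α = 5): (5−10)(5−6)(5−7)(5−9) = (−5)·(−1)·(−2)·(−4) = 40 ≡ 7, so v_4 = 7^{−1} = 8 (mod 11).
  i = 5 (α = 9): (9−10)(9−6)(9−7)(9−5) = (−1)·3·2·4 = −24 ≡ 9, so v_5 = 9^{−1} = 5 (mod 11).
  v = [9, 10, 1, 8, 5].
Step 2: syndromes of r = [4, 0, 1, 2, 3] (all sums mod 11).
  S_0 = Σ v_i r_i = 9·4 + 10·0 + 1·1 + 8·2 + 5·3 = 68 ≡ 2.
  S_1 = Σ v_i α_i r_i = 9·10·4 + 10·6·0 + 1·7·1 + 8·5·2 + 5·9·3 = 582 ≡ 10.
  α_i^2 mod 11 = [1, 3, 5, 3, 4].
  S_2 = Σ v_i α_i^2 r_i = 9·1·4 + 10·3·0 + 1·5·1 + 8·3·2 + 5·4·3 = 149 ≡ 6.
  S = (2, 10, 6) ≠ 0, so r is not a codeword (an error is present).
Step 3: locate the error. For a single error e at position i, S_ℓ = v_i·e·α_i^ℓ, so α_err = S_1/S_0.
  S_0^{−1} = 2^{−1} = 6 (mod 11), so α_err = 10·6 = 60 ≡ 5 = α_4. Error position i = 4.
  Consistency check: S_2/S_1 = 6·10 = 60 ≡ 5 = α_err ✓ (single-error assumption holds).
Step 4: error magnitude e = S_0/v_4 = S_0·∏_{j≠4}(α_4 − α_j) = 2·7 = 14 ≡ 3 (mod 11).
Step 5: correct position 4: c_4 = r_4 − e = 2 − 3 ≡ 10 (mod 11). Hence c = [4, 0, 1, 10, 3].
  Check: interpolating c through the α_i gives m(x) = 5 + 1·x (degree < 2) with m(α_i) = c_i for every i, so c is indeed a codeword.


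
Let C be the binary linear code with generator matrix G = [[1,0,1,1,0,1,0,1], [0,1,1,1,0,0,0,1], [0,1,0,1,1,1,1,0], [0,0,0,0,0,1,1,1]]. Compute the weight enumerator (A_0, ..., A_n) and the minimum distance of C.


Weight distribution: A_0 = 1, A_2 = 1, A_3 = 2, A_4 = 5, A_5 = 6, A_6 = 1. Minimum distance d = 2.

Enumerate all 2^4 = 16 messages m ∈ F_2^4.
For each, compute codeword c = mG in F_2^8, then tally its weight.
  m = 0000 → c = 00000000, weight = 0.
  m = 1000 → c = 10110101, weight = 5.
  m = 0100 → c = 01110001, weight = 4.
  m = 1100 → c = 11000100, weight = 3.
  m = 0010 → c = 01011110, weight = 5.
  m = 1010 → c = 11101011, weight = 6.
  m = 0110 → c = 00101111, weight = 5.
  m = 1110 → c = 10011010, weight = 4.
  m = 0001 → c = 00000111, weight = 3.
  m = 1001 → c = 10110010, weight = 4.
  m = 0101 → c = 01110110, weight = 5.
  m = 1101 → c = 11000011, weight = 4.
  m = 0011 → c = 01011001, weight = 4.
  m = 1011 → c = 11101100, weight = 5.
  m = 0111 → c = 00101000, weight = 2.
  m = 1111 → c = 10011101, weight = 5.
Tally weights:
  weight 0: 1 codewords.
  weight 2: 1 codewords.
  weight 3: 2 codewords.
  weight 4: 5 codewords.
  weight 5: 6 codewords.
  weight 6: 1 codewords.
Minimum distance d = smallest w > 0 with A_w > 0 = 2.
Sanity: Σ A_w = 16 = 2^4 = 16 ✓.


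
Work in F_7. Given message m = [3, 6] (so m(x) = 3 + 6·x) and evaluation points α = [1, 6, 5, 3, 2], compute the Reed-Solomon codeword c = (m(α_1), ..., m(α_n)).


c = [2, 4, 5, 0, 1]

Message polynomial: m(x) = 3 + 6·x (mod 7).
For each evaluation point α_i, compute m(α_i) mod 7:
  α_1 = 1: Horner steps 6 → 2, so m(1) = 2.
  α_2 = 6: Horner steps 6 → 4, so m(6) = 4.
  α_3 = 5: Horner steps 6 → 5, so m(5) = 5.
  α_4 = 3: Horner steps 6 → 0, so m(3) = 0.
  α_5 = 2: Horner steps 6 → 1, so m(2) = 1.
Codeword c = [2, 4, 5, 0, 1] ∈ F_7^5.


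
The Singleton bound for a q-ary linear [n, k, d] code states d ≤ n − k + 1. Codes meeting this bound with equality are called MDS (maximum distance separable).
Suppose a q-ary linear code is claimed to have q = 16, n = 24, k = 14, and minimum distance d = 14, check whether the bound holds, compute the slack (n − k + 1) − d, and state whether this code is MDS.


Singleton RHS = n − k + 1 = 11, slack = -3, bound violated (no such code; not MDS).

Singleton bound: d ≤ n − k + 1.
Here n = 24, k = 14, so n − k + 1 = 11.
Given d = 14, check d ≤ 11: NO.
Slack = (n − k + 1) − d = -3.
The slack is negative: d = 14 exceeds n − k + 1 = 11 by 3, so the Singleton bound is violated and no linear [24, 14, 14]_16 code can exist. In particular it is not MDS (MDS requires d = n − k + 1 exactly).
Description: the claimed parameters are [24, 14, 14]_16; such a code would be impossible (violates the Singleton bound).


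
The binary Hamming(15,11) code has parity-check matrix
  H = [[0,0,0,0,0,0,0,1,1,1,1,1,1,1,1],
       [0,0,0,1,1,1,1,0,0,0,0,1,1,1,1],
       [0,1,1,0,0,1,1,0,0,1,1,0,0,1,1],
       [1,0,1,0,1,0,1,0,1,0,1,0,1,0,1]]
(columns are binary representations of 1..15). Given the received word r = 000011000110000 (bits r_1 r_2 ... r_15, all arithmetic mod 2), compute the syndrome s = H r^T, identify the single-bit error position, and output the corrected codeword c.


s = (0, 0, 1, 0)^T, error position = 2, corrected codeword c = 010011000110000

Compute s = H r^T mod 2 one row at a time:
  s_1 = 0 + 0 + 1 + 1 + 0 + 0 + 0 + 0 = 2 ≡ 0 (mod 2).
  s_2 = 0 + 1 + 1 + 0 + 0 + 0 + 0 + 0 = 2 ≡ 0 (mod 2).
  s_3 = 0 + 0 + 1 + 0 + 1 + 1 + 0 + 0 = 3 ≡ 1 (mod 2).
  s_4 = 0 + 0 + 1 + 0 + 0 + 1 + 0 + 0 = 2 ≡ 0 (mod 2).
s = (0, 0, 1, 0)^T — this equals column 2 of H (binary 0010), so error is at position 2.
Correct: flip bit 2 of r = 000011000110000 to get c = 010011000110000.


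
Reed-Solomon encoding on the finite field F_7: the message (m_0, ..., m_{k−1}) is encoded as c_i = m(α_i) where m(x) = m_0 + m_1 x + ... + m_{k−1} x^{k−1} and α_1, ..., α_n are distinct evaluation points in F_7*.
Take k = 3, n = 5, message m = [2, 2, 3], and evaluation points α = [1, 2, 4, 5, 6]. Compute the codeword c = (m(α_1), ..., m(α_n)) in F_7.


c = [0, 4, 2, 3, 3]

Message polynomial: m(x) = 2 + 2·x + 3·x^2 (mod 7).
For each evaluation point α_i, compute m(α_i) mod 7:
  α_1 = 1: Horner steps 3 → 5 → 0, so m(1) = 0.
  α_2 = 2: Horner steps 3 → 1 → 4, so m(2) = 4.
  α_3 = 4: Horner steps 3 → 0 → 2, so m(4) = 2.
  α_4 = 5: Horner steps 3 → 3 → 3, so m(5) = 3.
  α_5 = 6: Horner steps 3 → 6 → 3, so m(6) = 3.
Codeword c = [0, 4, 2, 3, 3] ∈ F_7^5.


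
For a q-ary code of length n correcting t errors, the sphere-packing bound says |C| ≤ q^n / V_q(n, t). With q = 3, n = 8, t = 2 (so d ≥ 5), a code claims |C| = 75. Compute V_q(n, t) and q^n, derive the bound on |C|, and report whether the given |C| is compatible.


V_q(n, t) = 129, q^n = 6561, Hamming bound = 50, |C| = 75 > bound (violated).

Step 1: Compute V_q(n, t) = Σ_{j=0}^2 C(n, j) (q−1)^j.
  j = 0: C(8,0)·(2)^0 = 1·1 = 1.
  j = 1: C(8,1)·(2)^1 = 8·2 = 16.
  j = 2: C(8,2)·(2)^2 = 28·4 = 112.
  V_q(n, t) = 1 + 16 + 112 = 129.
Step 2: q^n = 3^8 = 6561.
Step 3: Hamming bound ⌊q^n / V_q(n,t)⌋ = ⌊6561/129⌋ = 50.
Step 4: Compare |C| = 75 to 50: violated.
The claimed |C| lies above the Hamming bound, so no 3-ary code of length 8 with d ≥ 5 can have 75 codewords.


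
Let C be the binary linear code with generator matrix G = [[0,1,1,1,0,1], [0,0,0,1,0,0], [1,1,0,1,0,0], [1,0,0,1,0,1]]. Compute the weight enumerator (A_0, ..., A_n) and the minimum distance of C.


Weight distribution: A_0 = 1, A_1 = 2, A_2 = 4, A_3 = 6, A_4 = 3. Minimum distance d = 1.

Enumerate all 2^4 = 16 messages m ∈ F_2^4.
For each, compute codeword c = mG in F_2^6, then tally its weight.
  m = 0000 → c = 000000, weight = 0.
  m = 1000 → c = 011101, weight = 4.
  m = 0100 → c = 000100, weight = 1.
  m = 1100 → c = 011001, weight = 3.
  m = 0010 → c = 110100, weight = 3.
  m = 1010 → c = 101001, weight = 3.
  m = 0110 → c = 110000, weight = 2.
  m = 1110 → c = 101101, weight = 4.
  m = 0001 → c = 100101, weight = 3.
  m = 1001 → c = 111000, weight = 3.
  m = 0101 → c = 100001, weight = 2.
  m = 1101 → c = 111100, weight = 4.
  m = 0011 → c = 010001, weight = 2.
  m = 1011 → c = 001100, weight = 2.
  m = 0111 → c = 010101, weight = 3.
  m = 1111 → c = 001000, weight = 1.
Tally weights:
  weight 0: 1 codewords.
  weight 1: 2 codewords.
  weight 2: 4 codewords.
  weight 3: 6 codewords.
  weight 4: 3 codewords.
Minimum distance d = smallest w > 0 with A_w > 0 = 1.
Sanity: Σ A_w = 16 = 2^4 = 16 ✓.


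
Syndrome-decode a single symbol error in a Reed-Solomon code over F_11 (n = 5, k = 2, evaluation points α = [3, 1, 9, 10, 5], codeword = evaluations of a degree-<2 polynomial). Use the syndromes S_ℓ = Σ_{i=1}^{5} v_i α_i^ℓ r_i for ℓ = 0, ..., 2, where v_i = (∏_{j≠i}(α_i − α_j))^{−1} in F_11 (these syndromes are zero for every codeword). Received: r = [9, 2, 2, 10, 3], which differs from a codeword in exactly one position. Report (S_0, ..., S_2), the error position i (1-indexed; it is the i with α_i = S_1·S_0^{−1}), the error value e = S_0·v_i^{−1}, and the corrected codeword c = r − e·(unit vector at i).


S = (5, 5, 5), error at position 2, error magnitude e = 9, c = [9, 4, 2, 10, 3].

Step 1: column multipliers v_i = (∏_{j≠i}(α_i − α_j))^{−1} mod 11.
  i = 1 (α = 3): (3−1)(3−9)(3−10)(3−5) = 2·(−6)·(−7)·(−2) = −168 ≡ 8, so v_1 = 8^{−1} = 7 (mod 11).
  i = 2 (α = 1): (1−3)(1−9)(1−10)(1−5) = (−2)·(−8)·(−9)·(−4) = 576 ≡ 4, so v_2 = 4^{−1} = 3 (mod 11).
  i = 3 (α = 9): (9−3)(9−1)(9−10)(9−5) = 6·8·(−1)·4 = −192 ≡ 6, so v_3 = 6^{−1} = 2 (mod 11).
  i = 4 (α = 10): (10−3)(10−1)(10−9)(10−5) = 7·9·1·5 = 315 ≡ 7, so v_4 = 7^{−1} = 8 (mod 11).
  i = 5 (α = 5): (5−3)(5−1)(5−9)(5−10) = 2·4·(−4)·(−5) = 160 ≡ 6, so v_5 = 6^{−1} = 2 (mod 11).
  v = [7, 3, 2, 8, 2].
Step 2: syndromes of r = [9, 2, 2, 10, 3] (all sums mod 11).
  S_0 = Σ v_i r_i = 7·9 + 3·2 + 2·2 + 8·10 + 2·3 = 159 ≡ 5.
  S_1 = Σ v_i α_i r_i = 7·3·9 + 3·1·2 + 2·9·2 + 8·10·10 + 2·5·3 = 1061 ≡ 5.
  α_i^2 mod 11 = [9, 1, 4, 1, 3].
  S_2 = Σ v_i α_i^2 r_i = 7·9·9 + 3·1·2 + 2·4·2 + 8·1·10 + 2·3·3 = 687 ≡ 5.
  S = (5, 5, 5) ≠ 0, so r is not a codeword (an error is present).
Step 3: locate the error. For a single error e at position i, S_ℓ = v_i·e·α_i^ℓ, so α_err = S_1/S_0.
  S_0^{−1} = 5^{−1} = 9 (mod 11), so α_err = 5·9 = 45 ≡ 1 = α_2. Error position i = 2.
  Consistency check: S_2/S_1 = 5·9 = 45 ≡ 1 = α_err ✓ (single-error assumption holds).
Step 4: error magnitude e = S_0/v_2 = S_0·∏_{j≠2}(α_2 − α_j) = 5·4 = 20 ≡ 9 (mod 11).
Step 5: correct position 2: c_2 = r_2 − e = 2 − 9 ≡ 4 (mod 11). Hence c = [9, 4, 2, 10, 3].
  Check: interpolating c through the α_i gives m(x) = 7 + 8·x (degree < 2) with m(α_i) = c_i for every i, so c is indeed a codeword.


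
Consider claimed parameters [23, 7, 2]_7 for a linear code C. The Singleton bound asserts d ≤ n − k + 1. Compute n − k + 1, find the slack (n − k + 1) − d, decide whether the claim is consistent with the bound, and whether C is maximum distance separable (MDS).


Singleton RHS = n − k + 1 = 17, slack = 15, bound satisfied, not MDS.

Singleton bound: d ≤ n − k + 1.
Here n = 23, k = 7, so n − k + 1 = 17.
Given d = 2, check d ≤ 17: YES.
Slack = (n − k + 1) − d = 15.
The code is NOT MDS (slack = 15 > 0).
Description: the claimed parameters are [23, 7, 2]_7; such a code would be non-MDS.


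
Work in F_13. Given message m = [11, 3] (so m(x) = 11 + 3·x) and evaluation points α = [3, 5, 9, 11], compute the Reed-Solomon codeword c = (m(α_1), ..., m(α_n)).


c = [7, 0, 12, 5]

Message polynomial: m(x) = 11 + 3·x (mod 13).
For each evaluation point α_i, compute m(α_i) mod 13:
  α_1 = 3: Horner steps 3 → 7, so m(3) = 7.
  α_2 = 5: Horner steps 3 → 0, so m(5) = 0.
  α_3 = 9: Horner steps 3 → 12, so m(9) = 12.
  α_4 = 11: Horner steps 3 → 5, so m(11) = 5.
Codeword c = [7, 0, 12, 5] ∈ F_13^4.


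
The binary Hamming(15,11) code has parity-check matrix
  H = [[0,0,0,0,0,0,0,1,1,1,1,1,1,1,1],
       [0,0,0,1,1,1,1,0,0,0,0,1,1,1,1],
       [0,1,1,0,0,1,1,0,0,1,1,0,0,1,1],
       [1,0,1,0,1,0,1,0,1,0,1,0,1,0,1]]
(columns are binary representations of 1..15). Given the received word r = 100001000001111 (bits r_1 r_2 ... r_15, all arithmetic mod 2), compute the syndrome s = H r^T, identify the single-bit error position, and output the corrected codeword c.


s = (0, 1, 1, 1)^T, error position = 7, corrected codeword c = 100001100001111

Compute s = H r^T mod 2 one row at a time:
  s_1 = 0 + 0 + 0 + 0 + 1 + 1 + 1 + 1 = 4 ≡ 0 (mod 2).
  s_2 = 0 + 0 + 1 + 0 + 1 + 1 + 1 + 1 = 5 ≡ 1 (mod 2).
  s_3 = 0 + 0 + 1 + 0 + 0 + 0 + 1 + 1 = 3 ≡ 1 (mod 2).
  s_4 = 1 + 0 + 0 + 0 + 0 + 0 + 1 + 1 = 3 ≡ 1 (mod 2).
s = (0, 1, 1, 1)^T — this equals column 7 of H (binary 0111), so error is at position 7.
Correct: flip bit 7 of r = 100001000001111 to get c = 100001100001111.


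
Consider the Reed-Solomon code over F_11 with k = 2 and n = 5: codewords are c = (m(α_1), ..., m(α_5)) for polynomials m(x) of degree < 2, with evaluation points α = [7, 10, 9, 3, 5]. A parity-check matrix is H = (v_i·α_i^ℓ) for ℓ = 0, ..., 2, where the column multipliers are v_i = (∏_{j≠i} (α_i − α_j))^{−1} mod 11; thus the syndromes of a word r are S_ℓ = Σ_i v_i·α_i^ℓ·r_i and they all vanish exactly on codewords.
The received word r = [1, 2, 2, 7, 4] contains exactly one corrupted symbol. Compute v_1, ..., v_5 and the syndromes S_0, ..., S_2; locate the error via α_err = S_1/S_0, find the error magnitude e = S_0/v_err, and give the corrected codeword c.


S = (10, 2, 7), error at position 3, error magnitude e = 4, c = [1, 2, 9, 7, 4].

Step 1: column multipliers v_i = (∏_{j≠i}(α_i − α_j))^{−1} mod 11.
  i = 1 (α = 7): (7−10)(7−9)(7−3)(7−5) = (−3)·(−2)·4·2 = 48 ≡ 4, so v_1 = 4^{−1} = 3 (mod 11).
  i = 2 (α = 10): (10−7)(10−9)(10−3)(10−5) = 3·1·7·5 = 105 ≡ 6, so v_2 = 6^{−1} = 2 (mod 11).
  i = 3 (α = 9): (9−7)(9−10)(9−3)(9−5) = 2·(−1)·6·4 = −48 ≡ 7, so v_3 = 7^{−1} = 8 (mod 11).
  i = 4 (α = 3): (3−7)(3−10)(3−9)(3−5) = (−4)·(−7)·(−6)·(−2) = 336 ≡ 6, so v_4 = 6^{−1} = 2 (mod 11).
  i = 5 (α = 5): (5−7)(5−10)(5−9)(5−3) = (−2)·(−5)·(−4)·2 = −80 ≡ 8, so v_5 = 8^{−1} = 7 (mod 11).
  v = [3, 2, 8, 2, 7].
Step 2: syndromes of r = [1, 2, 2, 7, 4] (all sums mod 11).
  S_0 = Σ v_i r_i = 3·1 + 2·2 + 8·2 + 2·7 + 7·4 = 65 ≡ 10.
  S_1 = Σ v_i α_i r_i = 3·7·1 + 2·10·2 + 8·9·2 + 2·3·7 + 7·5·4 = 387 ≡ 2.
  α_i^2 mod 11 = [5, 1, 4, 9, 3].
  S_2 = Σ v_i α_i^2 r_i = 3·5·1 + 2·1·2 + 8·4·2 + 2·9·7 + 7·3·4 = 293 ≡ 7.
  S = (10, 2, 7) ≠ 0, so r is not a codeword (an error is present).
Step 3: locate the error. For a single error e at position i, S_ℓ = v_i·e·α_i^ℓ, so α_err = S_1/S_0.
  S_0^{−1} = 10^{−1} = 10 (mod 11), so α_err = 2·10 = 20 ≡ 9 = α_3. Error position i = 3.
  Consistency check: S_2/S_1 = 7·6 = 42 ≡ 9 = α_err ✓ (single-error assumption holds).
Step 4: error magnitude e = S_0/v_3 = S_0·∏_{j≠3}(α_3 − α_j) = 10·7 = 70 ≡ 4 (mod 11).
Step 5: correct position 3: c_3 = r_3 − e = 2 − 4 ≡ 9 (mod 11). Hence c = [1, 2, 9, 7, 4].
  Check: interpolating c through the α_i gives m(x) = 6 + 4·x (degree < 2) with m(α_i) = c_i for every i, so c is indeed a codeword.


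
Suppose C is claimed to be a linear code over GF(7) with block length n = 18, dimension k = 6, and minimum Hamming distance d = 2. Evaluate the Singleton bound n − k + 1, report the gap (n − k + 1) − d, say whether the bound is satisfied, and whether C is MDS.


Singleton RHS = n − k + 1 = 13, slack = 11, bound satisfied, not MDS.

Singleton bound: d ≤ n − k + 1.
Here n = 18, k = 6, so n − k + 1 = 13.
Given d = 2, check d ≤ 13: YES.
Slack = (n − k + 1) − d = 11.
The code is NOT MDS (slack = 11 > 0).
Description: the claimed parameters are [18, 6, 2]_7; such a code would be non-MDS.


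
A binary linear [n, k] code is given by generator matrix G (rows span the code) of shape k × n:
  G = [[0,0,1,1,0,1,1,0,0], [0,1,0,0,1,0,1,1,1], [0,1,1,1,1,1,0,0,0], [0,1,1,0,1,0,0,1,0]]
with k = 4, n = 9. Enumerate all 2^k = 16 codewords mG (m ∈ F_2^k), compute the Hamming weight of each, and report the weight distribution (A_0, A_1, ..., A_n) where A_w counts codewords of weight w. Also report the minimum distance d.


Weight distribution: A_0 = 1, A_2 = 1, A_3 = 5, A_4 = 3, A_5 = 2, A_6 = 3, A_7 = 1. Minimum distance d = 2.

Enumerate all 2^4 = 16 messages m ∈ F_2^4.
For each, compute codeword c = mG in F_2^9, then tally its weight.
  m = 0000 → c = 000000000, weight = 0.
  m = 1000 → c = 001101100, weight = 4.
  m = 0100 → c = 010010111, weight = 5.
  m = 1100 → c = 011111011, weight = 7.
  m = 0010 → c = 011111000, weight = 5.
  m = 1010 → c = 010010100, weight = 3.
  m = 0110 → c = 001101111, weight = 6.
  m = 1110 → c = 000000011, weight = 2.
  m = 0001 → c = 011010010, weight = 4.
  m = 1001 → c = 010111110, weight = 6.
  m = 0101 → c = 001000101, weight = 3.
  m = 1101 → c = 000101001, weight = 3.
  m = 0011 → c = 000101010, weight = 3.
  m = 1011 → c = 001000110, weight = 3.
  m = 0111 → c = 010111101, weight = 6.
  m = 1111 → c = 011010001, weight = 4.
Tally weights:
  weight 0: 1 codewords.
  weight 2: 1 codewords.
  weight 3: 5 codewords.
  weight 4: 3 codewords.
  weight 5: 2 codewords.
  weight 6: 3 codewords.
  weight 7: 1 codewords.
Minimum distance d = smallest w > 0 with A_w > 0 = 2.
Sanity: Σ A_w = 16 = 2^4 = 16 ✓.
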